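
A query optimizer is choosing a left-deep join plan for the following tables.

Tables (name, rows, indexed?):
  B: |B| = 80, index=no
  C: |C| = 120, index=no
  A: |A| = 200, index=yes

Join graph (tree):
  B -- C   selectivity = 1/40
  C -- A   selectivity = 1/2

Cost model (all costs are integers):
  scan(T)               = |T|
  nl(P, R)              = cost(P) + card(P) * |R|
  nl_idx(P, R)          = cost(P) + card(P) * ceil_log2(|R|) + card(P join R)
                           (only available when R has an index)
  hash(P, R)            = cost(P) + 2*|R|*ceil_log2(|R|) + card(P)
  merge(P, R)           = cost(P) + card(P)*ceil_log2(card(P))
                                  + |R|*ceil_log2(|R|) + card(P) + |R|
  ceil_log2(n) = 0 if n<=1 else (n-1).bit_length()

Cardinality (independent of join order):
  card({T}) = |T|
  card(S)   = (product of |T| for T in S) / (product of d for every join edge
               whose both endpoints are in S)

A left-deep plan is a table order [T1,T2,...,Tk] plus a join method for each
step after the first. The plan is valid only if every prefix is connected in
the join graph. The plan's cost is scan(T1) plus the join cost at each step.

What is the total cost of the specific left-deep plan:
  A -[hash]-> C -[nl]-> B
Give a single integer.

step 1: scan A: cost=200, card=200
step 2: join C via hash
    card(P join C) = 200*120/(2) = 12000
    cost = 200 + 2*120*7 + 200 = 2080
step 3: join B via nl
    card(P join B) = 12000*80/(40) = 24000
    cost = 2080 + 12000*80 = 962080

962080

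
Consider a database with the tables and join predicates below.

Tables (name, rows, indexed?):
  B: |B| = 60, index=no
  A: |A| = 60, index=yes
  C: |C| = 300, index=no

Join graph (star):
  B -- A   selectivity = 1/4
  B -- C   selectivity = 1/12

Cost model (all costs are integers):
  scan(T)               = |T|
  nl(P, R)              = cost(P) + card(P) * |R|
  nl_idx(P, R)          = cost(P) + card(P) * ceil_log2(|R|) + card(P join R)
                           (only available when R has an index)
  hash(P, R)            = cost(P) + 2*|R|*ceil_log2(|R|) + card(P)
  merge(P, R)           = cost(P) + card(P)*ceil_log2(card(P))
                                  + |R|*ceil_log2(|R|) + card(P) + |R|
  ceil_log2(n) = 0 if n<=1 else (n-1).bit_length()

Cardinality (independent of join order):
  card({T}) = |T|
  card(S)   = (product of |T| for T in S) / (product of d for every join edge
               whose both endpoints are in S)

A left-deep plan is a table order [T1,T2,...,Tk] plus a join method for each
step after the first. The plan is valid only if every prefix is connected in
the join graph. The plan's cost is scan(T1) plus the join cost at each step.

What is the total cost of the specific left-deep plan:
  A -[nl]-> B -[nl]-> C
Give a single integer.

273660

step 1: scan A: cost=60, card=60
step 2: join B via nl
    card(P join B) = 60*60/(4) = 900
    cost = 60 + 60*60 = 3660
step 3: join C via nl
    card(P join C) = 900*300/(12) = 22500
    cost = 3660 + 900*300 = 273660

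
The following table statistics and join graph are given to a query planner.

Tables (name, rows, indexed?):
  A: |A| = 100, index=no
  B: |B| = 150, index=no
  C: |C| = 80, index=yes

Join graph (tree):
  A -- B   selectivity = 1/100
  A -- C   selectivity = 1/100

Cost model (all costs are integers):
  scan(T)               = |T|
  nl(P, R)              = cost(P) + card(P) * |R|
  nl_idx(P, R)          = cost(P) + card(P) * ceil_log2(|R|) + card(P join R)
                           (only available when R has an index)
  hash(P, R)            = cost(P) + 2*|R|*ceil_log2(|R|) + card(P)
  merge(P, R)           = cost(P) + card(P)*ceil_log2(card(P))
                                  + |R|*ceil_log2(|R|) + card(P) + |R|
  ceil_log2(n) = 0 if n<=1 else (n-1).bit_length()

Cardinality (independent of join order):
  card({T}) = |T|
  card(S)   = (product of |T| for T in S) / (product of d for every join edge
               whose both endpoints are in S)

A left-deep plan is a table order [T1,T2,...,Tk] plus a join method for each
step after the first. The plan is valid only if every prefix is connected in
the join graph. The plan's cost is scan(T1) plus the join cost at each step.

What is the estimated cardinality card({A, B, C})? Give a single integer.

Tables in S: A(100), B(150), C(80)
Edges inside S: A-B(d=100), A-C(d=100)
numerator = 100 * 150 * 80 = 1200000
denominator = 100 * 100 = 10000
card(S) = 1200000 / 10000 = 120

120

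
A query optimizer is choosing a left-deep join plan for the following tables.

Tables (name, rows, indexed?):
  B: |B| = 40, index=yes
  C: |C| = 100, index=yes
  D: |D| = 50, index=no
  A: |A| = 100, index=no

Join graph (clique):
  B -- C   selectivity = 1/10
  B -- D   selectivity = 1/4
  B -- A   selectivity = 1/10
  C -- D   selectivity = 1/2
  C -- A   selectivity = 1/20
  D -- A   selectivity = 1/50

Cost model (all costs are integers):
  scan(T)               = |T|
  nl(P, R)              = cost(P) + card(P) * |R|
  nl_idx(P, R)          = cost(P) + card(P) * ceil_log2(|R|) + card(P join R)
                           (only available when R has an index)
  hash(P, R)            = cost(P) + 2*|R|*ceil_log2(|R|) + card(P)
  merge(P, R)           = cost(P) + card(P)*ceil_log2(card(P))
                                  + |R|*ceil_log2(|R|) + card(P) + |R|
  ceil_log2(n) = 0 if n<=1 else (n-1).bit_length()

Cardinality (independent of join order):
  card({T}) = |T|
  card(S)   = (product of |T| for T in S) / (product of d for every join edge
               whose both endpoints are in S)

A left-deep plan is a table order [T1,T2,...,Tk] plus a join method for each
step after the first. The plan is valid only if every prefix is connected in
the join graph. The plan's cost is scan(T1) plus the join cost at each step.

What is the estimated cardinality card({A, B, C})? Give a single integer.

Tables in S: A(100), B(40), C(100)
Edges inside S: B-C(d=10), B-A(d=10), C-A(d=20)
numerator = 100 * 40 * 100 = 400000
denominator = 10 * 10 * 20 = 2000
card(S) = 400000 / 2000 = 200

200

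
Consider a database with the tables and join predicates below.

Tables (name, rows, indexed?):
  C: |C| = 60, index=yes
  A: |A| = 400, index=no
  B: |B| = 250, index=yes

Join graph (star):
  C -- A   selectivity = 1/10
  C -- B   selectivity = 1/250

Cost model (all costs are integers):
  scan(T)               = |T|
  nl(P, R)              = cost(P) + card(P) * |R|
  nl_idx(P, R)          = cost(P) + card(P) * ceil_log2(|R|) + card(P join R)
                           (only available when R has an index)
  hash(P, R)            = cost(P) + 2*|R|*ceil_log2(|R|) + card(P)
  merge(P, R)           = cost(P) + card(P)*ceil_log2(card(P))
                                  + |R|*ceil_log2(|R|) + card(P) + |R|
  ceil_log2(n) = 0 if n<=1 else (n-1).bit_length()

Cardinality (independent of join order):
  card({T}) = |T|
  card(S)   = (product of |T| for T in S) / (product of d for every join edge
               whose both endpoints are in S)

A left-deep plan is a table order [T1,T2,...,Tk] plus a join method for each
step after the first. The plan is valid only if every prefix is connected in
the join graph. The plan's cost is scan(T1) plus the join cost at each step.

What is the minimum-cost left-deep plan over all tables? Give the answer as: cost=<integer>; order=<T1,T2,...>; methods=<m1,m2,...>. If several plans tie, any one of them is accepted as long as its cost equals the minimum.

Selinger DP (subsets sized 1..n):
  {C}: scan cost=60, card=60
  {A}: scan cost=400, card=400
  {B}: scan cost=250, card=250
  {AC}: card=2400; try (C,hash)→1520, (A,merge)→4480, (C,merge)→4820, (C,nl_idx)→5200, (A,hash)→7320, (A,nl)→24060 …(+1); best=1520 via (C,hash)
  {BC}: card=60; try (B,nl_idx)→600, (C,hash)→1220, (C,nl_idx)→1810, (B,merge)→2730, (C,merge)→2920, (B,hash)→4120 …(+2); best=600 via (B,nl_idx)
  {ABC}: card=2400; try (A,merge)→5020, (A,hash)→7860, (B,hash)→7920, (B,nl_idx)→23120, (A,nl)→24600, (B,merge)→34970 …(+1); best=5020 via (A,merge)

cost=5020; order=C,B,A; methods=nl_idx,merge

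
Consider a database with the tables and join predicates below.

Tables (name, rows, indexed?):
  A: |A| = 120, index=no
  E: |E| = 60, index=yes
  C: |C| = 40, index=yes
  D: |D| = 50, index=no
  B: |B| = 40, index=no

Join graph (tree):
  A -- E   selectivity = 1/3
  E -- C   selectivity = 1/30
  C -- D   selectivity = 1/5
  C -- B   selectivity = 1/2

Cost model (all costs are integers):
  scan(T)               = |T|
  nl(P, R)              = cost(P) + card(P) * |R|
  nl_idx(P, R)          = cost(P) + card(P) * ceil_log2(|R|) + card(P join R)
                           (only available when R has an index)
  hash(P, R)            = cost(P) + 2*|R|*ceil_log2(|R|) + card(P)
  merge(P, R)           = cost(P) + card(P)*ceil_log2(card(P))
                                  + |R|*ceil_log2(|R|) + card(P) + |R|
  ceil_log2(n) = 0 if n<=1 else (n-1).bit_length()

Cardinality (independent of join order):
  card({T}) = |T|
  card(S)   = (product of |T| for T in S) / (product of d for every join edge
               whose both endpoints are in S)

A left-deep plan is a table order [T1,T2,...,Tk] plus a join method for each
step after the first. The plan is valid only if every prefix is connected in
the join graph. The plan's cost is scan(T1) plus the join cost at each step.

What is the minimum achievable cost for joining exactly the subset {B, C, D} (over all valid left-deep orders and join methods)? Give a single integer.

1460

Selinger DP over subsets of {B,C,D}:
  {C}: scan cost=40, card=40
  {D}: scan cost=50, card=50
  {B}: scan cost=40, card=40
  {CD}: card=400; try (C,hash)→580, (D,merge)→670, (D,hash)→680, (C,merge)→680, (C,nl_idx)→750, (D,nl)→2040 …(+1); best=580 via (C,hash)
  {BC}: card=800; try (C,hash)→560, (B,hash)→560, (C,merge)→600, (B,merge)→600, (C,nl_idx)→1080, (C,nl)→1640 …(+1); best=560 via (C,hash)
  {BCD}: card=8000; try (B,hash)→1460, (D,hash)→1960, (B,merge)→4860, (D,merge)→9710, (B,nl)→16580, (D,nl)→40560; best=1460 via (B,hash)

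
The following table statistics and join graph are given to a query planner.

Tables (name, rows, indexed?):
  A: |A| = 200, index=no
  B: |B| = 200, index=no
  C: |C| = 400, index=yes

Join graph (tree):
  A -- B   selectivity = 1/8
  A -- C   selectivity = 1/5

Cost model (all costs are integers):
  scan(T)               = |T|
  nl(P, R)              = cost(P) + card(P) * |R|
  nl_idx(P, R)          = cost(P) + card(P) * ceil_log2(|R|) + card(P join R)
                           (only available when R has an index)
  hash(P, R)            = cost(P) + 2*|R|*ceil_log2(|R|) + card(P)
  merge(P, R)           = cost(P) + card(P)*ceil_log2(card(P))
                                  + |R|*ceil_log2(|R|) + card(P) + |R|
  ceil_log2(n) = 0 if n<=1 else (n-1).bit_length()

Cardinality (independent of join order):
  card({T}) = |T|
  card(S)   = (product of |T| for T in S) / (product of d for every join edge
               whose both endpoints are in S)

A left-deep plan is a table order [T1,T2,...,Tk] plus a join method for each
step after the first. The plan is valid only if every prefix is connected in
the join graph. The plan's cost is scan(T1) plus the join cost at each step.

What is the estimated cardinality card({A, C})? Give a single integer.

Tables in S: A(200), C(400)
Edges inside S: A-C(d=5)
numerator = 200 * 400 = 80000
denominator = 5 = 5
card(S) = 80000 / 5 = 16000

16000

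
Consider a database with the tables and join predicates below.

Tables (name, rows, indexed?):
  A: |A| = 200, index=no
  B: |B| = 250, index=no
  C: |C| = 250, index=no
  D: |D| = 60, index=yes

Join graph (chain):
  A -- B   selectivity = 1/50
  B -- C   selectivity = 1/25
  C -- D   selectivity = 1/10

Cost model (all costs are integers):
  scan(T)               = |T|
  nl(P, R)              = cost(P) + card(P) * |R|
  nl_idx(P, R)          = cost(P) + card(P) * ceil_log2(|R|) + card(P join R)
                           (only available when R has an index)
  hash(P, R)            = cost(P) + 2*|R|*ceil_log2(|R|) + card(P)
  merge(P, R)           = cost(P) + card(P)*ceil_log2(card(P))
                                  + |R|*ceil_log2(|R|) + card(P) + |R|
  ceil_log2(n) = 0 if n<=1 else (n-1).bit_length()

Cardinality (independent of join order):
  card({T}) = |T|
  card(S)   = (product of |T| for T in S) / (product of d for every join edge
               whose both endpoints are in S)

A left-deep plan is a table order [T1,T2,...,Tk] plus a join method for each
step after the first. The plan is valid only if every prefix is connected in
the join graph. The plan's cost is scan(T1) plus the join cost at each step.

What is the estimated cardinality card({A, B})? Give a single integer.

1000

Tables in S: A(200), B(250)
Edges inside S: A-B(d=50)
numerator = 200 * 250 = 50000
denominator = 50 = 50
card(S) = 50000 / 50 = 1000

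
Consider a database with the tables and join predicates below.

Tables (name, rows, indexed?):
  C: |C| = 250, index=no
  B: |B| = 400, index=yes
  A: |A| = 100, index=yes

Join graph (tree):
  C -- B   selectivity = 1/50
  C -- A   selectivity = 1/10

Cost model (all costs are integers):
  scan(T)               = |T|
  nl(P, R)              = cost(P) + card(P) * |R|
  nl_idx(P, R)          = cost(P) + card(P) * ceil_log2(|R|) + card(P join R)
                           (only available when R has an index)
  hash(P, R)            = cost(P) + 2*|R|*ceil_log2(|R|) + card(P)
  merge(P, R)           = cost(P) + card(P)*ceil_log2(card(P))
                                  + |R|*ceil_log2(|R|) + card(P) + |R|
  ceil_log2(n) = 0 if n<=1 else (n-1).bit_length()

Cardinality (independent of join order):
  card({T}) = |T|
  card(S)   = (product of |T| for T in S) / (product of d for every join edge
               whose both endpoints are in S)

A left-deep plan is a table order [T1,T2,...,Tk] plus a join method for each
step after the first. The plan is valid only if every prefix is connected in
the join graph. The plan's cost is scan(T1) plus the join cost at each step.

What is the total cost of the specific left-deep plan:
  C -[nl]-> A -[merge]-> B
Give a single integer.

61750

step 1: scan C: cost=250, card=250
step 2: join A via nl
    card(P join A) = 250*100/(10) = 2500
    cost = 250 + 250*100 = 25250
step 3: join B via merge
    card(P join B) = 2500*400/(50) = 20000
    cost = 25250 + 2500*12 + 400*9 + 2500 + 400 = 61750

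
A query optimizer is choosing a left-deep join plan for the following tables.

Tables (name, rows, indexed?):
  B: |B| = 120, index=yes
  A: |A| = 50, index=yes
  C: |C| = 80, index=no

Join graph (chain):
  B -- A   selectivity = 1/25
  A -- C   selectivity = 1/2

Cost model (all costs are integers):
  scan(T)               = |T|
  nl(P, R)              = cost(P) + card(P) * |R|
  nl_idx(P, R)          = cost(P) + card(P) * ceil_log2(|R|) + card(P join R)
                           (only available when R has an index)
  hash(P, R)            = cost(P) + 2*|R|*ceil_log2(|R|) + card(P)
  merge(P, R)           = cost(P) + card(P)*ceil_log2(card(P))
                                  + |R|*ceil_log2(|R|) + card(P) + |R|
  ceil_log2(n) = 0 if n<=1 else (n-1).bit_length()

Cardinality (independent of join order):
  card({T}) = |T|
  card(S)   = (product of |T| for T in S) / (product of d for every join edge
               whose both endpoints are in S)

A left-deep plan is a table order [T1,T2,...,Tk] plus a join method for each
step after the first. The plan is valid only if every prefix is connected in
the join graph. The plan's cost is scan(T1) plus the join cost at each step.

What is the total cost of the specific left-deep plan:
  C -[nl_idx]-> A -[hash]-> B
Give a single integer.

step 1: scan C: cost=80, card=80
step 2: join A via nl_idx
    card(P join A) = 80*50/(2) = 2000
    cost = 80 + 80*6 + 2000 = 2560
step 3: join B via hash
    card(P join B) = 2000*120/(25) = 9600
    cost = 2560 + 2*120*7 + 2000 = 6240

6240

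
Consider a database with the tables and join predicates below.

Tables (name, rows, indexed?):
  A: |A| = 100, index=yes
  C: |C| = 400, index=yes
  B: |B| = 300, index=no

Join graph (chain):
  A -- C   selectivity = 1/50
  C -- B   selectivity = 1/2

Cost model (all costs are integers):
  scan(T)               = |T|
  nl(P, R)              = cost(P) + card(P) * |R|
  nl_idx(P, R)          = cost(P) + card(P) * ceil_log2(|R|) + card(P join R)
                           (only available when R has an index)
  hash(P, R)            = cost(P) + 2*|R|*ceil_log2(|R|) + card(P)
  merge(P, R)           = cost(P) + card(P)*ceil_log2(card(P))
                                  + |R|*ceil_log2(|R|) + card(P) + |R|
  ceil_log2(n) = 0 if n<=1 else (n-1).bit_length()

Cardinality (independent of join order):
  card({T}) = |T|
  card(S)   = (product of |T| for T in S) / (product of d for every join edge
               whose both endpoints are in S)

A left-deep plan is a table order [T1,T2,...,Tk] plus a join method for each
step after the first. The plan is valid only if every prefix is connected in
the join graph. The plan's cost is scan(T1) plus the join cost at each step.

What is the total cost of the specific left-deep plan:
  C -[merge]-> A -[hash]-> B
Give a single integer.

11400

step 1: scan C: cost=400, card=400
step 2: join A via merge
    card(P join A) = 400*100/(50) = 800
    cost = 400 + 400*9 + 100*7 + 400 + 100 = 5200
step 3: join B via hash
    card(P join B) = 800*300/(2) = 120000
    cost = 5200 + 2*300*9 + 800 = 11400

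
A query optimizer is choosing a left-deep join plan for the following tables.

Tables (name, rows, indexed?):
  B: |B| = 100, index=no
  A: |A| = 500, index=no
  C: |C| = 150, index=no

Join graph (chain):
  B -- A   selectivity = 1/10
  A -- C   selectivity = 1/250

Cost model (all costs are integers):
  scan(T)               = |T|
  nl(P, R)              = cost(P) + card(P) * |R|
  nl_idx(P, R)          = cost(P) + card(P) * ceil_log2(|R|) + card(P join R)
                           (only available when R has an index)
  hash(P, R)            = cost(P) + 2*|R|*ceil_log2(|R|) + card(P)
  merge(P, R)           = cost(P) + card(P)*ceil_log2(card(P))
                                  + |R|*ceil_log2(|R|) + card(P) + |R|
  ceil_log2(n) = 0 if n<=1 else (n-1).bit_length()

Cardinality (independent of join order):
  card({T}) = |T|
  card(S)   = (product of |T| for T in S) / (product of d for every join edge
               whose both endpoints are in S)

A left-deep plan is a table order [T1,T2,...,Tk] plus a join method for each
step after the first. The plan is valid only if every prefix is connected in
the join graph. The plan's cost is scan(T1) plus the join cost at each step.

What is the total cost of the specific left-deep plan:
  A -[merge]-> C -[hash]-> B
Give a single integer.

step 1: scan A: cost=500, card=500
step 2: join C via merge
    card(P join C) = 500*150/(250) = 300
    cost = 500 + 500*9 + 150*8 + 500 + 150 = 6850
step 3: join B via hash
    card(P join B) = 300*100/(10) = 3000
    cost = 6850 + 2*100*7 + 300 = 8550

8550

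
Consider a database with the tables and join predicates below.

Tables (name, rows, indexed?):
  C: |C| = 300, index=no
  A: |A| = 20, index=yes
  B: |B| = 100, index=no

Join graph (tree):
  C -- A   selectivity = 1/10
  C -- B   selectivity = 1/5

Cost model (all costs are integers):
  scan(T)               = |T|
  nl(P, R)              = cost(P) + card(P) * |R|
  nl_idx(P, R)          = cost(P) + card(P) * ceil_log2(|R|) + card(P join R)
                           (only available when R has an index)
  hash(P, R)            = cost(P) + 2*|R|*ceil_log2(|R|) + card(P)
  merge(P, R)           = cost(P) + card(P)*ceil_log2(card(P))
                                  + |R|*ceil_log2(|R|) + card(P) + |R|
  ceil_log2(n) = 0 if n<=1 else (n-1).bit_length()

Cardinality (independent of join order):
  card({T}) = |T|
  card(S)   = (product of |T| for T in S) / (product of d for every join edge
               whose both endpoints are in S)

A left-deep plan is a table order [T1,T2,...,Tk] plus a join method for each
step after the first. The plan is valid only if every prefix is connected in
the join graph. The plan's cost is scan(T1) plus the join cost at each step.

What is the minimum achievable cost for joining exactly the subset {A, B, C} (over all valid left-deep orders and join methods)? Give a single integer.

2800

Selinger DP over subsets of {A,B,C}:
  {C}: scan cost=300, card=300
  {A}: scan cost=20, card=20
  {B}: scan cost=100, card=100
  {AC}: card=600; try (A,hash)→800, (A,nl_idx)→2400, (C,merge)→3140, (A,merge)→3420, (C,hash)→5440, (C,nl)→6020 …(+1); best=800 via (A,hash)
  {BC}: card=6000; try (B,hash)→2000, (C,merge)→3900, (B,merge)→4100, (C,hash)→5600, (C,nl)→30100, (B,nl)→30300; best=2000 via (B,hash)
  {ABC}: card=12000; try (B,hash)→2800, (B,merge)→8200, (A,hash)→8200, (A,nl_idx)→44000, (B,nl)→60800, (A,merge)→86120 …(+1); best=2800 via (B,hash)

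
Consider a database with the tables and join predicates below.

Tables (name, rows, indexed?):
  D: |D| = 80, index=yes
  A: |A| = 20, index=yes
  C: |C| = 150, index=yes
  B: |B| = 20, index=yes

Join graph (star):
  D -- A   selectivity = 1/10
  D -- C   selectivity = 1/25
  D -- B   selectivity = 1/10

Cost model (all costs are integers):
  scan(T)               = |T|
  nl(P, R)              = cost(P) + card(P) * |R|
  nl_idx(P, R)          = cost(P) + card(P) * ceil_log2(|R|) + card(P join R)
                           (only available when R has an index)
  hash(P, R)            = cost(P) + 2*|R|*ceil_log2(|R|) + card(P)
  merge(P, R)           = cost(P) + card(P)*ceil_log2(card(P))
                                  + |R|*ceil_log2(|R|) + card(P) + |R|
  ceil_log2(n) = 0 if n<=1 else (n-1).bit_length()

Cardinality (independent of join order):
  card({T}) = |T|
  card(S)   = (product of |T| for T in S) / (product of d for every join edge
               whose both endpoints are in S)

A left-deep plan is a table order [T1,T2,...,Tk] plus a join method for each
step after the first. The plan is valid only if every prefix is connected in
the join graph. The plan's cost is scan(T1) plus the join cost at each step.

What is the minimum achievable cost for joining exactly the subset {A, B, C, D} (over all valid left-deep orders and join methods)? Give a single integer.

Selinger DP over subsets of {A,B,C,D}:
  {D}: scan cost=80, card=80
  {A}: scan cost=20, card=20
  {C}: scan cost=150, card=150
  {B}: scan cost=20, card=20
  {AD}: card=160; try (D,nl_idx)→320, (A,hash)→360, (A,nl_idx)→640, (D,merge)→780, (A,merge)→840, (D,hash)→1160 …(+2); best=320 via (D,nl_idx)
  {CD}: card=480; try (C,nl_idx)→1200, (D,hash)→1420, (D,nl_idx)→1680, (C,merge)→2070, (D,merge)→2140, (C,hash)→2560 …(+2); best=1200 via (C,nl_idx)
  {BD}: card=160; try (D,nl_idx)→320, (B,hash)→360, (B,nl_idx)→640, (D,merge)→780, (B,merge)→840, (D,hash)→1160 …(+2); best=320 via (D,nl_idx)
  {ACD}: card=960; try (A,hash)→1880, (C,nl_idx)→2560, (C,hash)→2880, (C,merge)→3110, (A,nl_idx)→4560, (A,merge)→6120 …(+2); best=1880 via (A,hash)
  {ABD}: card=320; try (B,hash)→680, (A,hash)→680, (B,nl_idx)→1440, (A,nl_idx)→1440, (B,merge)→1880, (A,merge)→1880 …(+2); best=680 via (B,hash)
  {BCD}: card=960; try (B,hash)→1880, (C,nl_idx)→2560, (C,hash)→2880, (C,merge)→3110, (B,nl_idx)→4560, (B,merge)→6120 …(+2); best=1880 via (B,hash)
  {ABCD}: card=1920; try (B,hash)→3040, (A,hash)→3040, (C,hash)→3400, (C,nl_idx)→5160, (C,merge)→5230, (B,nl_idx)→8600 …(+6); best=3040 via (B,hash)

3040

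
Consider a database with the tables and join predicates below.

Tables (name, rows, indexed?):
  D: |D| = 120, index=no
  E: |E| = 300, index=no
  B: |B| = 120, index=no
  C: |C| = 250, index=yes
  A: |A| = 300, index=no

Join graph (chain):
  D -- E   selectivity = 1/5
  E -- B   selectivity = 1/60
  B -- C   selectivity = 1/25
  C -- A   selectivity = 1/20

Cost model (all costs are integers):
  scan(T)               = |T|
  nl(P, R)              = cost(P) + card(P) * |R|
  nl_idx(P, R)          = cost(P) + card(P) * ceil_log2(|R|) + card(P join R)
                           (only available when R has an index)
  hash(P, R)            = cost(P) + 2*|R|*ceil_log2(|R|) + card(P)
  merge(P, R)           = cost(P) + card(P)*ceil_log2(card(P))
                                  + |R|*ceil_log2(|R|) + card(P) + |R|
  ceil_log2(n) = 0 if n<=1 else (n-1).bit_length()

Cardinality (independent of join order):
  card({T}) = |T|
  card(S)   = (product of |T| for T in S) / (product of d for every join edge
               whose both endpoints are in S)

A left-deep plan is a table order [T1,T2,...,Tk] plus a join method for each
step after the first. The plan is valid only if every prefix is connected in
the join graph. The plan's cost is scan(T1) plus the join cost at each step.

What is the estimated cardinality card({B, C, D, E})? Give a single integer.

144000

Tables in S: B(120), C(250), D(120), E(300)
Edges inside S: D-E(d=5), E-B(d=60), B-C(d=25)
numerator = 120 * 250 * 120 * 300 = 1080000000
denominator = 5 * 60 * 25 = 7500
card(S) = 1080000000 / 7500 = 144000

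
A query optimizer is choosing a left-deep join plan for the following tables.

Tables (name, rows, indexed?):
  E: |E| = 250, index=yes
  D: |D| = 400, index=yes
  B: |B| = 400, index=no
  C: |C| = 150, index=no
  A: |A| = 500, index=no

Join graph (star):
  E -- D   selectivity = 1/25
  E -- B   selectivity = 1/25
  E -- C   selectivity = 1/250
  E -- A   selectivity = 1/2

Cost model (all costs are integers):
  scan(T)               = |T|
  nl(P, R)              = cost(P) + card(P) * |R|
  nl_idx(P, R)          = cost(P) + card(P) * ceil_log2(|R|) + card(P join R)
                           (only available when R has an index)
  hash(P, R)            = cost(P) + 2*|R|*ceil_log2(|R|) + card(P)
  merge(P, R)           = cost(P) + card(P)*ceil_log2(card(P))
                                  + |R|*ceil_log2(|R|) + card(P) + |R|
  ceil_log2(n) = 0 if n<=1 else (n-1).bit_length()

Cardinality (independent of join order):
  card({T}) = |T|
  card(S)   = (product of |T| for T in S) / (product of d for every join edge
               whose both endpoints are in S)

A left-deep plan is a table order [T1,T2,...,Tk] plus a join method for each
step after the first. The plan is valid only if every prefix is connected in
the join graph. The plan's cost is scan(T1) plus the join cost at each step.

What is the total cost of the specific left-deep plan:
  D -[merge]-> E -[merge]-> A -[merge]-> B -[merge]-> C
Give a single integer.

421069000

step 1: scan D: cost=400, card=400
step 2: join E via merge
    card(P join E) = 400*250/(25) = 4000
    cost = 400 + 400*9 + 250*8 + 400 + 250 = 6650
step 3: join A via merge
    card(P join A) = 4000*500/(2) = 1000000
    cost = 6650 + 4000*12 + 500*9 + 4000 + 500 = 63650
step 4: join B via merge
    card(P join B) = 1000000*400/(25) = 16000000
    cost = 63650 + 1000000*20 + 400*9 + 1000000 + 400 = 21067650
step 5: join C via merge
    card(P join C) = 16000000*150/(250) = 9600000
    cost = 21067650 + 16000000*24 + 150*8 + 16000000 + 150 = 421069000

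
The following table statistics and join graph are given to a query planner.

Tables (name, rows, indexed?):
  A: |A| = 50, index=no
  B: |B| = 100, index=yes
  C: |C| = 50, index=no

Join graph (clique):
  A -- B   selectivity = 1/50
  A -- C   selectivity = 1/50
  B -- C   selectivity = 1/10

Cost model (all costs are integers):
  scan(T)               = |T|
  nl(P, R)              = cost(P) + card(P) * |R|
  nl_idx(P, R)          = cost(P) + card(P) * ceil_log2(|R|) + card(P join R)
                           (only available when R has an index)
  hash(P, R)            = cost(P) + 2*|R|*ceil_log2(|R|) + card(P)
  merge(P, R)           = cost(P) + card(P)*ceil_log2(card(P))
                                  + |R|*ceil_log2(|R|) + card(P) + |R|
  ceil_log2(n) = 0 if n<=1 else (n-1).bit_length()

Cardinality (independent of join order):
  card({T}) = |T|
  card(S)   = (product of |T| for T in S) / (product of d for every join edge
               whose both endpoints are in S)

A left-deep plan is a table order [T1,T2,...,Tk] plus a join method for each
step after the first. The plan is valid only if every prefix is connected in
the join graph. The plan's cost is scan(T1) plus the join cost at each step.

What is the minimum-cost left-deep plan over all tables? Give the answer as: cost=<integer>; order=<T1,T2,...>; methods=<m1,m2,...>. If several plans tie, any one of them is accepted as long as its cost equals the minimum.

cost=1060; order=A,C,B; methods=hash,nl_idx

Selinger DP (subsets sized 1..n):
  {A}: scan cost=50, card=50
  {B}: scan cost=100, card=100
  {C}: scan cost=50, card=50
  {AB}: card=100; try (B,nl_idx)→500, (A,hash)→800, (B,merge)→1200, (A,merge)→1250, (B,hash)→1500, (B,nl)→5050 …(+1); best=500 via (B,nl_idx)
  {AC}: card=50; try (C,hash)→700, (A,hash)→700, (C,merge)→750, (A,merge)→750, (C,nl)→2550, (A,nl)→2550; best=700 via (C,hash)
  {BC}: card=500; try (C,hash)→800, (B,nl_idx)→900, (B,merge)→1200, (C,merge)→1250, (B,hash)→1500, (B,nl)→5050 …(+1); best=800 via (C,hash)
  {ABC}: card=10; try (B,nl_idx)→1060, (C,hash)→1200, (C,merge)→1650, (B,merge)→1850, (A,hash)→1900, (B,hash)→2150 …(+4); best=1060 via (B,nl_idx)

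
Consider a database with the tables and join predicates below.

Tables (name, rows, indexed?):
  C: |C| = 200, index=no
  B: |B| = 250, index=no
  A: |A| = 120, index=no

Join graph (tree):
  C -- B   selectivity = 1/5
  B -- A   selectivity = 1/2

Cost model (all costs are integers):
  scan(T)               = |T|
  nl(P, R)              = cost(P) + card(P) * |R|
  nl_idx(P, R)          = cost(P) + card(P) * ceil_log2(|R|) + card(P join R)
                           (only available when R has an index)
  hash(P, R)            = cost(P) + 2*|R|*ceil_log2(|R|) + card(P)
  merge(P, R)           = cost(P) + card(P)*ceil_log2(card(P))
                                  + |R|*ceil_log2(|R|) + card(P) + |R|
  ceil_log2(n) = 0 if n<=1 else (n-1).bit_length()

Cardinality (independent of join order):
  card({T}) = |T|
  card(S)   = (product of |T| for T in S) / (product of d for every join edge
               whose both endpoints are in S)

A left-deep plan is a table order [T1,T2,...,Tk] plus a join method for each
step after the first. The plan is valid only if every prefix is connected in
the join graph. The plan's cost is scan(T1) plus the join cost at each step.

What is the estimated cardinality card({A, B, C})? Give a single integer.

Tables in S: A(120), B(250), C(200)
Edges inside S: C-B(d=5), B-A(d=2)
numerator = 120 * 250 * 200 = 6000000
denominator = 5 * 2 = 10
card(S) = 6000000 / 10 = 600000

600000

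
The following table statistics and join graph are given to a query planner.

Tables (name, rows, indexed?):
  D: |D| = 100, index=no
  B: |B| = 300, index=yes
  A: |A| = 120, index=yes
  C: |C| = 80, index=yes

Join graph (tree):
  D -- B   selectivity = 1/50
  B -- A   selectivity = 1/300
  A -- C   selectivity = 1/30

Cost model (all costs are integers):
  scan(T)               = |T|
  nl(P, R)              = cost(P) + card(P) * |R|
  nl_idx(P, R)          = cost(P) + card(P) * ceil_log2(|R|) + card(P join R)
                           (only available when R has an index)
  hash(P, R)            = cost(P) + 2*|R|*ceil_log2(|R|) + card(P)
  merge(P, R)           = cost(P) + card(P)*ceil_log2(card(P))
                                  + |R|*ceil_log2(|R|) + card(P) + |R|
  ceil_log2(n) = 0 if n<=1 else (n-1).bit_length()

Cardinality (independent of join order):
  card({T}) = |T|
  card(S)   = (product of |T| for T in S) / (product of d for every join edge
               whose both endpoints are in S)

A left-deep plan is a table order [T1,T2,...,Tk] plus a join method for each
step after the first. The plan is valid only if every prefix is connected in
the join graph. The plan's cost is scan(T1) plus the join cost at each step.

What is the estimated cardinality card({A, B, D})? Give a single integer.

Tables in S: A(120), B(300), D(100)
Edges inside S: D-B(d=50), B-A(d=300)
numerator = 120 * 300 * 100 = 3600000
denominator = 50 * 300 = 15000
card(S) = 3600000 / 15000 = 240

240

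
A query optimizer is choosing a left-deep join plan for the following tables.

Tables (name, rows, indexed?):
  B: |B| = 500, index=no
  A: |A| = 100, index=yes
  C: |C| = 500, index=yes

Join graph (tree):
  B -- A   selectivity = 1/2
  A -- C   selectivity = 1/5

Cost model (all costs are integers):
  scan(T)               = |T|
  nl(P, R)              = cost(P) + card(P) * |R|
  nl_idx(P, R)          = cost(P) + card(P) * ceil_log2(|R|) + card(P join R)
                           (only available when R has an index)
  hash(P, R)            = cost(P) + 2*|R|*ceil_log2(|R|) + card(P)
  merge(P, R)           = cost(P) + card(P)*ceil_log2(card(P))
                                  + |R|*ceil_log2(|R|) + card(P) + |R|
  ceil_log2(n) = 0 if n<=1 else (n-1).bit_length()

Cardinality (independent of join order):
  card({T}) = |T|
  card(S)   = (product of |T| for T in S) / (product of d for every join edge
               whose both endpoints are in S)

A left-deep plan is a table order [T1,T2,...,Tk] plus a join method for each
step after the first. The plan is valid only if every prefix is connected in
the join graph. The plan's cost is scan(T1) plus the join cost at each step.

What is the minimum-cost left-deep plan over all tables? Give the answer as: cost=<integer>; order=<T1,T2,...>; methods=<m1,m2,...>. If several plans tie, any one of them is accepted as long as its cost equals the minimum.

Selinger DP (subsets sized 1..n):
  {B}: scan cost=500, card=500
  {A}: scan cost=100, card=100
  {C}: scan cost=500, card=500
  {AB}: card=25000; try (A,hash)→2400, (B,merge)→5900, (A,merge)→6300, (B,hash)→9200, (A,nl_idx)→29000, (B,nl)→50100 …(+1); best=2400 via (A,hash)
  {AC}: card=10000; try (A,hash)→2400, (C,merge)→5900, (A,merge)→6300, (C,hash)→9200, (C,nl_idx)→11000, (A,nl_idx)→14000 …(+2); best=2400 via (A,hash)
  {ABC}: card=2500000; try (B,hash)→21400, (C,hash)→36400, (B,merge)→157400, (C,merge)→407400, (C,nl_idx)→2727400, (B,nl)→5002400 …(+1); best=21400 via (B,hash)

cost=21400; order=C,A,B; methods=hash,hash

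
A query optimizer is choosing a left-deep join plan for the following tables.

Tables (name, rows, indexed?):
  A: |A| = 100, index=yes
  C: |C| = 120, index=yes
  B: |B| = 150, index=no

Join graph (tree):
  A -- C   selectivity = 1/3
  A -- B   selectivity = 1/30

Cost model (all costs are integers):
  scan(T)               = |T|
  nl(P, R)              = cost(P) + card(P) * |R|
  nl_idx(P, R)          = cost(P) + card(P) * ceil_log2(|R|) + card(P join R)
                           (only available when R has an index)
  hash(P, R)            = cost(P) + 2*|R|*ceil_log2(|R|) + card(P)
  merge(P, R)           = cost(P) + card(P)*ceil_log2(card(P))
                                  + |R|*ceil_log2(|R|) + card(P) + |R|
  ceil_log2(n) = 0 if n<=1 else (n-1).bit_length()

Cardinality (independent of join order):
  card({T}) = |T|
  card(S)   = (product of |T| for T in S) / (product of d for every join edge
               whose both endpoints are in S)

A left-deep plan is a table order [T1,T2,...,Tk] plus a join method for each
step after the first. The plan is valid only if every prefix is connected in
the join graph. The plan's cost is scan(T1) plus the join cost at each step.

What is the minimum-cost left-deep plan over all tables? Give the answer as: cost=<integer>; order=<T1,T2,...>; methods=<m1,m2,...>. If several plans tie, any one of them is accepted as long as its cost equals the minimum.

cost=3880; order=B,A,C; methods=hash,hash

Selinger DP (subsets sized 1..n):
  {A}: scan cost=100, card=100
  {C}: scan cost=120, card=120
  {B}: scan cost=150, card=150
  {AC}: card=4000; try (A,hash)→1640, (C,merge)→1860, (C,hash)→1880, (A,merge)→1880, (C,nl_idx)→4800, (A,nl_idx)→4960 …(+2); best=1640 via (A,hash)
  {AB}: card=500; try (A,hash)→1700, (A,nl_idx)→1700, (B,merge)→2250, (A,merge)→2300, (B,hash)→2600, (B,nl)→15100 …(+1); best=1700 via (A,hash)
  {ABC}: card=20000; try (C,hash)→3880, (C,merge)→7660, (B,hash)→8040, (C,nl_idx)→25200, (B,merge)→54990, (C,nl)→61700 …(+1); best=3880 via (C,hash)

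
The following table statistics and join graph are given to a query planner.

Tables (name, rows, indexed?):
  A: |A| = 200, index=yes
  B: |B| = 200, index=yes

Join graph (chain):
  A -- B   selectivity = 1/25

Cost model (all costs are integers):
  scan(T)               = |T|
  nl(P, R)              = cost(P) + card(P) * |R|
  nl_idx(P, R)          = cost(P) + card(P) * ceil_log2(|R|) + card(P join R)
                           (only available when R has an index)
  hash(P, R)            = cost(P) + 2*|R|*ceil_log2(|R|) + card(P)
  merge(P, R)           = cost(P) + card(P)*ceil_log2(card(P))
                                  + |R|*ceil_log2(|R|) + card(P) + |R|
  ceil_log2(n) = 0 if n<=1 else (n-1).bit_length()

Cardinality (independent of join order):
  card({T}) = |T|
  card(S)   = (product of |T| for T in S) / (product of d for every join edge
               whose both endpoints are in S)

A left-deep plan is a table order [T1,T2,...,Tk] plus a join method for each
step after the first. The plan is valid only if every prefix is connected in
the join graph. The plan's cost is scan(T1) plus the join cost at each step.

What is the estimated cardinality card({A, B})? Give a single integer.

Tables in S: A(200), B(200)
Edges inside S: A-B(d=25)
numerator = 200 * 200 = 40000
denominator = 25 = 25
card(S) = 40000 / 25 = 1600

1600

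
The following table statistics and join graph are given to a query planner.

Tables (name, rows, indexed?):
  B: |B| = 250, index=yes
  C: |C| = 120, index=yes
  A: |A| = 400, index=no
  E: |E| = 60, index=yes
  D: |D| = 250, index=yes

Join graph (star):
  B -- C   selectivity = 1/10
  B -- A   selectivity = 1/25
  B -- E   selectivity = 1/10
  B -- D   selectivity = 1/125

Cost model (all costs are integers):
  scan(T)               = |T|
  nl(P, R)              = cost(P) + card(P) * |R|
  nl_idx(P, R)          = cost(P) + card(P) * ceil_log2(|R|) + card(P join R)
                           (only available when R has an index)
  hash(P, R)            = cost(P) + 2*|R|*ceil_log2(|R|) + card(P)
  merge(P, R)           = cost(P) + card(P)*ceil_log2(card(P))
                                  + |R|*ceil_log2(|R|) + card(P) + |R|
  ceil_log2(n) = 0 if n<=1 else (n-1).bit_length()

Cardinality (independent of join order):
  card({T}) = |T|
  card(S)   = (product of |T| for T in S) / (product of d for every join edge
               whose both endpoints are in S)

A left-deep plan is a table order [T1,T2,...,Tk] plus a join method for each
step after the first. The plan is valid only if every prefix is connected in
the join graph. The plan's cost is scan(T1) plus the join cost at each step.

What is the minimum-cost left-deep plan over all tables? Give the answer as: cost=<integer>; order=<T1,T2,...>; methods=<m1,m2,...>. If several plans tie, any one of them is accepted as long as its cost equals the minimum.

Selinger DP (subsets sized 1..n):
  {B}: scan cost=250, card=250
  {C}: scan cost=120, card=120
  {A}: scan cost=400, card=400
  {E}: scan cost=60, card=60
  {D}: scan cost=250, card=250
  {BC}: card=3000; try (C,hash)→2180, (B,merge)→3330, (C,merge)→3460, (B,nl_idx)→4080, (B,hash)→4240, (C,nl_idx)→5000 …(+2); best=2180 via (C,hash)
  {AB}: card=4000; try (B,hash)→4800, (A,merge)→6500, (B,merge)→6650, (B,nl_idx)→7600, (A,hash)→7700, (A,nl)→100250 …(+1); best=4800 via (B,hash)
  {BE}: card=1500; try (E,hash)→1220, (B,nl_idx)→2040, (B,merge)→2730, (E,merge)→2920, (E,nl_idx)→3250, (B,hash)→4120 …(+2); best=1220 via (E,hash)
  {BD}: card=500; try (D,nl_idx)→2750, (B,nl_idx)→2750, (D,hash)→4500, (B,hash)→4500, (D,merge)→4750, (B,merge)→4750 …(+2); best=2750 via (D,nl_idx)
  {ABC}: card=48000; try (C,hash)→10480, (A,hash)→12380, (A,merge)→45180, (C,merge)→57760, (C,nl_idx)→80800, (C,nl)→484800 …(+1); best=10480 via (C,hash)
  {BCE}: card=18000; try (C,hash)→4400, (E,hash)→5900, (C,merge)→20180, (C,nl_idx)→29720, (E,nl_idx)→38180, (E,merge)→41600 …(+2); best=4400 via (C,hash)
  {BCD}: card=6000; try (C,hash)→4930, (C,merge)→8710, (D,hash)→9180, (C,nl_idx)→12250, (D,nl_idx)→32180, (D,merge)→43430 …(+2); best=4930 via (C,hash)
  {ABE}: card=24000; try (E,hash)→9520, (A,hash)→9920, (A,merge)→23220, (E,nl_idx)→52800, (E,merge)→57220, (E,nl)→244800 …(+1); best=9520 via (E,hash)
  {ABD}: card=8000; try (A,hash)→10450, (A,merge)→11750, (D,hash)→12800, (D,nl_idx)→44800, (D,merge)→59050, (A,nl)→202750 …(+1); best=10450 via (A,hash)
  {BDE}: card=3000; try (E,hash)→3970, (D,hash)→6720, (E,merge)→8170, (E,nl_idx)→8750, (D,nl_idx)→16220, (D,merge)→21470 …(+2); best=3970 via (E,hash)
  {ABCE}: card=288000; try (A,hash)→29600, (C,hash)→35200, (E,hash)→59200, (A,merge)→296400, (C,merge)→394480, (C,nl_idx)→465520 …(+5); best=29600 via (A,hash)
  {ABCD}: card=96000; try (A,hash)→18130, (C,hash)→20130, (D,hash)→62480, (A,merge)→92930, (C,merge)→123410, (C,nl_idx)→162450 …(+5); best=18130 via (A,hash)
  {BCDE}: card=36000; try (C,hash)→8650, (E,hash)→11650, (D,hash)→26400, (C,merge)→43930, (C,nl_idx)→60970, (E,nl_idx)→76930 …(+6); best=8650 via (C,hash)
  {ABDE}: card=48000; try (A,hash)→14170, (E,hash)→19170, (D,hash)→37520, (A,merge)→46970, (E,nl_idx)→106450, (E,merge)→122870 …(+5); best=14170 via (A,hash)
  {ABCDE}: card=576000; try (A,hash)→51850, (C,hash)→63850, (E,hash)→114850, (D,hash)→321600, (A,merge)→624650, (C,merge)→831130 …(+9); best=51850 via (A,hash)

cost=51850; order=B,D,E,C,A; methods=nl_idx,hash,hash,hash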